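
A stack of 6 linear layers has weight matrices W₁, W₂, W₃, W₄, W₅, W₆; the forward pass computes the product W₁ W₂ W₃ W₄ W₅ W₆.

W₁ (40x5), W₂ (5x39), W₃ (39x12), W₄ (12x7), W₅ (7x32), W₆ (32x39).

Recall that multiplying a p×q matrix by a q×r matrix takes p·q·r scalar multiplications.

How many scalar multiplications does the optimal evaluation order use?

Adjacent pairs: W₁W₂ = 40·5·39 = 7800; W₂W₃ = 5·39·12 = 2340; W₃W₄ = 39·12·7 = 3276; W₄W₅ = 12·7·32 = 2688; W₅W₆ = 7·32·39 = 8736.
Length 3: W₁..W₃: k=1: 0+2340+40·5·12=4740; k=2: 7800+0+40·39·12=26520 → min 4740 | W₂..W₄: k=2: 0+3276+5·39·7=4641; k=3: 2340+0+5·12·7=2760 → min 2760 | W₃..W₅: k=3: 0+2688+39·12·32=17664; k=4: 3276+0+39·7·32=12012 → min 12012 | W₄..W₆: k=4: 0+8736+12·7·39=12012; k=5: 2688+0+12·32·39=17664 → min 12012.
Length 4: W₁..W₄: k=1: 0+2760+40·5·7=4160; k=2: 7800+3276+40·39·7=21996; k=3: 4740+0+40·12·7=8100 → min 4160 | W₂..W₅: k=2: 0+12012+5·39·32=18252; k=3: 2340+2688+5·12·32=6948; k=4: 2760+0+5·7·32=3880 → min 3880 | W₃..W₆: k=3: 0+12012+39·12·39=30264; k=4: 3276+8736+39·7·39=22659; k=5: 12012+0+39·32·39=60684 → min 22659.
Length 5: W₁..W₅: k=1: 0+3880+40·5·32=10280; k=2: 7800+12012+40·39·32=69732; k=3: 4740+2688+40·12·32=22788; k=4: 4160+0+40·7·32=13120 → min 10280 | W₂..W₆: k=2: 0+22659+5·39·39=30264; k=3: 2340+12012+5·12·39=16692; k=4: 2760+8736+5·7·39=12861; k=5: 3880+0+5·32·39=10120 → min 10120.
Length 6: W₁..W₆: k=1: 0+10120+40·5·39=17920; k=2: 7800+22659+40·39·39=91299; k=3: 4740+12012+40·12·39=35472; k=4: 4160+8736+40·7·39=23816; k=5: 10280+0+40·32·39=60200 → min 17920.
Optimal order: (W₁ ((((W₂ W₃) W₄) W₅) W₆)) with cost 17920.

17920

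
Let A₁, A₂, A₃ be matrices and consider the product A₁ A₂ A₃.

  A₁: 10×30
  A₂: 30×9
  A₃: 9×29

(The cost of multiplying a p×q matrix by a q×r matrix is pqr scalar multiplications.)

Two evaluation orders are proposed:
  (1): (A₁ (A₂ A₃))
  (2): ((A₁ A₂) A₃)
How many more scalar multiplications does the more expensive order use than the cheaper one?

11220

Order (1) = (A₁ (A₂ A₃)): (A₂ A₃): 30×9 by 9×29 → 30×29, cost 30·9·29 = 7830; (A₁ (A₂ A₃)): 10×30 by 30×29 → 10×29, cost 10·30·29 = 8700; cumulative 16530. Total 16530.
Order (2) = ((A₁ A₂) A₃): (A₁ A₂): 10×30 by 30×9 → 10×9, cost 10·30·9 = 2700; ((A₁ A₂) A₃): 10×9 by 9×29 → 10×29, cost 10·9·29 = 2610; cumulative 5310. Total 5310.
Difference: |16530 − 5310| = 11220.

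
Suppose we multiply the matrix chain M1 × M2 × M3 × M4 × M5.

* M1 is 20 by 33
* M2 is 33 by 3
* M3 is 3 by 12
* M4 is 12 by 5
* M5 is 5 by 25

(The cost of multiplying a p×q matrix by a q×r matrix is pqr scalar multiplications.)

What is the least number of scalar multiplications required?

Adjacent pairs: M1M2 = 20·33·3 = 1980; M2M3 = 33·3·12 = 1188; M3M4 = 3·12·5 = 180; M4M5 = 12·5·25 = 1500.
Length 3: M1..M3: k=1: 0+1188+20·33·12=9108; k=2: 1980+0+20·3·12=2700 → min 2700 | M2..M4: k=2: 0+180+33·3·5=675; k=3: 1188+0+33·12·5=3168 → min 675 | M3..M5: k=3: 0+1500+3·12·25=2400; k=4: 180+0+3·5·25=555 → min 555.
Length 4: M1..M4: k=1: 0+675+20·33·5=3975; k=2: 1980+180+20·3·5=2460; k=3: 2700+0+20·12·5=3900 → min 2460 | M2..M5: k=2: 0+555+33·3·25=3030; k=3: 1188+1500+33·12·25=12588; k=4: 675+0+33·5·25=4800 → min 3030.
Length 5: M1..M5: k=1: 0+3030+20·33·25=19530; k=2: 1980+555+20·3·25=4035; k=3: 2700+1500+20·12·25=10200; k=4: 2460+0+20·5·25=4960 → min 4035.
Optimal order: ((M1 × M2) × ((M3 × M4) × M5)) with cost 4035.

4035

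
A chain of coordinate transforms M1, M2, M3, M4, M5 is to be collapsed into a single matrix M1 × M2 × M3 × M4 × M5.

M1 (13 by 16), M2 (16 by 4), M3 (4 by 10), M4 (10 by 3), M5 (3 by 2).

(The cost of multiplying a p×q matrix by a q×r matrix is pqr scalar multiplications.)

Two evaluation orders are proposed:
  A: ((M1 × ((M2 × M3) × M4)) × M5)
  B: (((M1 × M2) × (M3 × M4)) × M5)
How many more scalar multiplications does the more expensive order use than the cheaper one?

Order A = ((M1 × ((M2 × M3) × M4)) × M5): (M2 × M3): 16×4 by 4×10 → 16×10, cost 16·4·10 = 640; ((M2 × M3) × M4): 16×10 by 10×3 → 16×3, cost 16·10·3 = 480; cumulative 1120; (M1 × ((M2 × M3) × M4)): 13×16 by 16×3 → 13×3, cost 13·16·3 = 624; cumulative 1744; ((M1 × ((M2 × M3) × M4)) × M5): 13×3 by 3×2 → 13×2, cost 13·3·2 = 78; cumulative 1822. Total 1822.
Order B = (((M1 × M2) × (M3 × M4)) × M5): (M1 × M2): 13×16 by 16×4 → 13×4, cost 13·16·4 = 832; (M3 × M4): 4×10 by 10×3 → 4×3, cost 4·10·3 = 120; ((M1 × M2) × (M3 × M4)): 13×4 by 4×3 → 13×3, cost 13·4·3 = 156; cumulative 1108; (((M1 × M2) × (M3 × M4)) × M5): 13×3 by 3×2 → 13×2, cost 13·3·2 = 78; cumulative 1186. Total 1186.
Difference: |1822 − 1186| = 636.

636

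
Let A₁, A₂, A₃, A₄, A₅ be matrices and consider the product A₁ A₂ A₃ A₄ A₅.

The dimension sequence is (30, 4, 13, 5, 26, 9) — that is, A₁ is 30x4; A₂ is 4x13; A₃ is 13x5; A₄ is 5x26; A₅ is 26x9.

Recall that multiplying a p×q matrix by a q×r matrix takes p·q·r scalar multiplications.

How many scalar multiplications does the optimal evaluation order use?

2690

Adjacent pairs: A₁A₂ = 30·4·13 = 1560; A₂A₃ = 4·13·5 = 260; A₃A₄ = 13·5·26 = 1690; A₄A₅ = 5·26·9 = 1170.
Length 3: A₁..A₃: k=1: 0+260+30·4·5=860; k=2: 1560+0+30·13·5=3510 → min 860 | A₂..A₄: k=2: 0+1690+4·13·26=3042; k=3: 260+0+4·5·26=780 → min 780 | A₃..A₅: k=3: 0+1170+13·5·9=1755; k=4: 1690+0+13·26·9=4732 → min 1755.
Length 4: A₁..A₄: k=1: 0+780+30·4·26=3900; k=2: 1560+1690+30·13·26=13390; k=3: 860+0+30·5·26=4760 → min 3900 | A₂..A₅: k=2: 0+1755+4·13·9=2223; k=3: 260+1170+4·5·9=1610; k=4: 780+0+4·26·9=1716 → min 1610.
Length 5: A₁..A₅: k=1: 0+1610+30·4·9=2690; k=2: 1560+1755+30·13·9=6825; k=3: 860+1170+30·5·9=3380; k=4: 3900+0+30·26·9=10920 → min 2690.
Optimal order: (A₁ ((A₂ A₃) (A₄ A₅))) with cost 2690.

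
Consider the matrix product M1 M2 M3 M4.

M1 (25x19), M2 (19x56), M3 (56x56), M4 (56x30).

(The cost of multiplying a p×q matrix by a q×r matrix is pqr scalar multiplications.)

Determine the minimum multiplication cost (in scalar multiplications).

Adjacent pairs: M1M2 = 25·19·56 = 26600; M2M3 = 19·56·56 = 59584; M3M4 = 56·56·30 = 94080.
Length 3: M1..M3: k=1: 0+59584+25·19·56=86184; k=2: 26600+0+25·56·56=105000 → min 86184 | M2..M4: k=2: 0+94080+19·56·30=126000; k=3: 59584+0+19·56·30=91504 → min 91504.
Length 4: M1..M4: k=1: 0+91504+25·19·30=105754; k=2: 26600+94080+25·56·30=162680; k=3: 86184+0+25·56·30=128184 → min 105754.
Optimal order: (M1 ((M2 M3) M4)) with cost 105754.

105754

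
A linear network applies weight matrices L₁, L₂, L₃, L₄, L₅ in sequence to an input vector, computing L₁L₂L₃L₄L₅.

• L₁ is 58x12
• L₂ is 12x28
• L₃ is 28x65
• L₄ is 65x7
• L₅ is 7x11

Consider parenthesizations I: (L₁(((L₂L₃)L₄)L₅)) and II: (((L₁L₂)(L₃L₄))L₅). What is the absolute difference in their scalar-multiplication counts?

12182

Order I = (L₁(((L₂L₃)L₄)L₅)): (L₂L₃): 12×28 by 28×65 → 12×65, cost 12·28·65 = 21840; ((L₂L₃)L₄): 12×65 by 65×7 → 12×7, cost 12·65·7 = 5460; cumulative 27300; (((L₂L₃)L₄)L₅): 12×7 by 7×11 → 12×11, cost 12·7·11 = 924; cumulative 28224; (L₁(((L₂L₃)L₄)L₅)): 58×12 by 12×11 → 58×11, cost 58·12·11 = 7656; cumulative 35880. Total 35880.
Order II = (((L₁L₂)(L₃L₄))L₅): (L₁L₂): 58×12 by 12×28 → 58×28, cost 58·12·28 = 19488; (L₃L₄): 28×65 by 65×7 → 28×7, cost 28·65·7 = 12740; ((L₁L₂)(L₃L₄)): 58×28 by 28×7 → 58×7, cost 58·28·7 = 11368; cumulative 43596; (((L₁L₂)(L₃L₄))L₅): 58×7 by 7×11 → 58×11, cost 58·7·11 = 4466; cumulative 48062. Total 48062.
Difference: |35880 − 48062| = 12182.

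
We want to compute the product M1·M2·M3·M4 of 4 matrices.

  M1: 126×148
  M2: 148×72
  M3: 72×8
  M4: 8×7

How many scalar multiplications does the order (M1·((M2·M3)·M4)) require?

(M2·M3): 148×72 by 72×8 → 148×8, cost 148·72·8 = 85248
((M2·M3)·M4): 148×8 by 8×7 → 148×7, cost 148·8·7 = 8288; cumulative 93536
(M1·((M2·M3)·M4)): 126×148 by 148×7 → 126×7, cost 126·148·7 = 130536; cumulative 224072
Total: 224072 scalar multiplications.

224072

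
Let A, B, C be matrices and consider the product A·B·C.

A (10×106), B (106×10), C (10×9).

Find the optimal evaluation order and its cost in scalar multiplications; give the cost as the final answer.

11500

(A·(B·C)): cost 19080.
((A·B)·C): cost 11500.
Optimal: ((A·B)·C) with cost 11500.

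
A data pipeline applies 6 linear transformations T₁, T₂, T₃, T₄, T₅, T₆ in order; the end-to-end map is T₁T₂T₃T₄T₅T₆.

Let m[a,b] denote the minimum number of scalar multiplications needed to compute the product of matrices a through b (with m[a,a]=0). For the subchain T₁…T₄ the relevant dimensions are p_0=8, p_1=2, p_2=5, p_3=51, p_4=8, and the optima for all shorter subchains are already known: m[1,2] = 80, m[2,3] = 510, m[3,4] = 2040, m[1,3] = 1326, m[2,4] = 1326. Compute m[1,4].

m[1,4] = min over k∈[1,3] of m[1,k]+m[k+1,4]+p_{0}·p_k·p_{4}.
k=1: 0 + 1326 + 8·2·8 = 1454; k=2: 80 + 2040 + 8·5·8 = 2440; k=3: 1326 + 0 + 8·51·8 = 4590.
Minimum: 1454 at k=1.

1454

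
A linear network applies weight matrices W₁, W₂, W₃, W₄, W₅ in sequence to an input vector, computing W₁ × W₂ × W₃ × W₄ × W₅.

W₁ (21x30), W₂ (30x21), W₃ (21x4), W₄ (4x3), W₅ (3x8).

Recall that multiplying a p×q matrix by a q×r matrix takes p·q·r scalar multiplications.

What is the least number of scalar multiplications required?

4536

Adjacent pairs: W₁W₂ = 21·30·21 = 13230; W₂W₃ = 30·21·4 = 2520; W₃W₄ = 21·4·3 = 252; W₄W₅ = 4·3·8 = 96.
Length 3: W₁..W₃: k=1: 0+2520+21·30·4=5040; k=2: 13230+0+21·21·4=14994 → min 5040 | W₂..W₄: k=2: 0+252+30·21·3=2142; k=3: 2520+0+30·4·3=2880 → min 2142 | W₃..W₅: k=3: 0+96+21·4·8=768; k=4: 252+0+21·3·8=756 → min 756.
Length 4: W₁..W₄: k=1: 0+2142+21·30·3=4032; k=2: 13230+252+21·21·3=14805; k=3: 5040+0+21·4·3=5292 → min 4032 | W₂..W₅: k=2: 0+756+30·21·8=5796; k=3: 2520+96+30·4·8=3576; k=4: 2142+0+30·3·8=2862 → min 2862.
Length 5: W₁..W₅: k=1: 0+2862+21·30·8=7902; k=2: 13230+756+21·21·8=17514; k=3: 5040+96+21·4·8=5808; k=4: 4032+0+21·3·8=4536 → min 4536.
Optimal order: ((W₁ × (W₂ × (W₃ × W₄))) × W₅) with cost 4536.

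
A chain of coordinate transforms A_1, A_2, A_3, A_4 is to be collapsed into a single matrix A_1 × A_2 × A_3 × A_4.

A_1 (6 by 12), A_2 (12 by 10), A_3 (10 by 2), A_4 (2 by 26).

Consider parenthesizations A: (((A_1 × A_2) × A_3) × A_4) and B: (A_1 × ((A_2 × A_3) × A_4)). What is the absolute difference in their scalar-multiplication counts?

Order A = (((A_1 × A_2) × A_3) × A_4): (A_1 × A_2): 6×12 by 12×10 → 6×10, cost 6·12·10 = 720; ((A_1 × A_2) × A_3): 6×10 by 10×2 → 6×2, cost 6·10·2 = 120; cumulative 840; (((A_1 × A_2) × A_3) × A_4): 6×2 by 2×26 → 6×26, cost 6·2·26 = 312; cumulative 1152. Total 1152.
Order B = (A_1 × ((A_2 × A_3) × A_4)): (A_2 × A_3): 12×10 by 10×2 → 12×2, cost 12·10·2 = 240; ((A_2 × A_3) × A_4): 12×2 by 2×26 → 12×26, cost 12·2·26 = 624; cumulative 864; (A_1 × ((A_2 × A_3) × A_4)): 6×12 by 12×26 → 6×26, cost 6·12·26 = 1872; cumulative 2736. Total 2736.
Difference: |1152 − 2736| = 1584.

1584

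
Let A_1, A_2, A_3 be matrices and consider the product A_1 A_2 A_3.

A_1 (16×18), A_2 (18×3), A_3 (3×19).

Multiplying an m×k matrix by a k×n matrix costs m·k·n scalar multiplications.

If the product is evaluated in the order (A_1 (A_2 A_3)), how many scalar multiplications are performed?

6498

(A_2 A_3): 18×3 by 3×19 → 18×19, cost 18·3·19 = 1026
(A_1 (A_2 A_3)): 16×18 by 18×19 → 16×19, cost 16·18·19 = 5472; cumulative 6498
Total: 6498 scalar multiplications.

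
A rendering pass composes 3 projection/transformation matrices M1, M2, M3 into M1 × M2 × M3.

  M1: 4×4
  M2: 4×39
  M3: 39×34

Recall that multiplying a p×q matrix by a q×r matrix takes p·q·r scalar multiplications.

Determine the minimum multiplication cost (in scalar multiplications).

Order (M1 × (M2 × M3)): (M2 × M3): 4×39 by 39×34 → 4×34, cost 4·39·34 = 5304; (M1 × (M2 × M3)): 4×4 by 4×34 → 4×34, cost 4·4·34 = 544; cumulative 5848. Total 5848.
Order ((M1 × M2) × M3): (M1 × M2): 4×4 by 4×39 → 4×39, cost 4·4·39 = 624; ((M1 × M2) × M3): 4×39 by 39×34 → 4×34, cost 4·39·34 = 5304; cumulative 5928. Total 5928.
Minimum: 5848.

5848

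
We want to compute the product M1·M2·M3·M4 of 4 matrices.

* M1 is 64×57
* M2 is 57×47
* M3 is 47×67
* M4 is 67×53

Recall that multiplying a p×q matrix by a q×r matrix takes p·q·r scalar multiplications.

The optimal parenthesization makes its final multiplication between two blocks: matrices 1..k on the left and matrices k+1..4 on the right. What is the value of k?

Adjacent pairs: M1M2 = 64·57·47 = 171456; M2M3 = 57·47·67 = 179493; M3M4 = 47·67·53 = 166897.
Length 3: M1..M3: k=1: 0+179493+64·57·67=423909; k=2: 171456+0+64·47·67=372992 → min 372992 | M2..M4: k=2: 0+166897+57·47·53=308884; k=3: 179493+0+57·67·53=381900 → min 308884.
Top-level splits: k=1: (M1..M1)·(M2..M4) → 0+308884+64·57·53 = 502228; k=2: (M1..M2)·(M3..M4) → 171456+166897+64·47·53 = 497777; k=3: (M1..M3)·(M4..M4) → 372992+0+64·67·53 = 600256.
Best split is after M2, i.e. k = 2.

2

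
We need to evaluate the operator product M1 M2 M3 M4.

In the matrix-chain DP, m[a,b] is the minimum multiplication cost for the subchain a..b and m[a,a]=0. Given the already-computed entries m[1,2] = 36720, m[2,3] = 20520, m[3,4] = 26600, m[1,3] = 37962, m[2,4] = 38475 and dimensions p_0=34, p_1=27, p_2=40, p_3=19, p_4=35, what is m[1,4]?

m[1,4] = min over k∈[1,3] of m[1,k]+m[k+1,4]+p_{0}·p_k·p_{4}.
k=1: 0 + 38475 + 34·27·35 = 70605; k=2: 36720 + 26600 + 34·40·35 = 110920; k=3: 37962 + 0 + 34·19·35 = 60572.
Minimum: 60572 at k=3.

60572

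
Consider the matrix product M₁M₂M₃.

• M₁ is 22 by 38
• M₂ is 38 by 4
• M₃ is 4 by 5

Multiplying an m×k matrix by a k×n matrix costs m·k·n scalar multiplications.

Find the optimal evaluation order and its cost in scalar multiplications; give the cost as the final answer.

(M₁(M₂M₃)): cost 4940.
((M₁M₂)M₃): cost 3784.
Optimal: ((M₁M₂)M₃) with cost 3784.

3784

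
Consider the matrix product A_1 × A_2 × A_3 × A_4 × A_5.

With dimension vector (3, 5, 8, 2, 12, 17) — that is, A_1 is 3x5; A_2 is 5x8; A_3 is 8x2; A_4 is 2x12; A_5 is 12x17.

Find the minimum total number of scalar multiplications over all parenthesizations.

620

Adjacent pairs: A_1A_2 = 3·5·8 = 120; A_2A_3 = 5·8·2 = 80; A_3A_4 = 8·2·12 = 192; A_4A_5 = 2·12·17 = 408.
Length 3: A_1..A_3: k=1: 0+80+3·5·2=110; k=2: 120+0+3·8·2=168 → min 110 | A_2..A_4: k=2: 0+192+5·8·12=672; k=3: 80+0+5·2·12=200 → min 200 | A_3..A_5: k=3: 0+408+8·2·17=680; k=4: 192+0+8·12·17=1824 → min 680.
Length 4: A_1..A_4: k=1: 0+200+3·5·12=380; k=2: 120+192+3·8·12=600; k=3: 110+0+3·2·12=182 → min 182 | A_2..A_5: k=2: 0+680+5·8·17=1360; k=3: 80+408+5·2·17=658; k=4: 200+0+5·12·17=1220 → min 658.
Length 5: A_1..A_5: k=1: 0+658+3·5·17=913; k=2: 120+680+3·8·17=1208; k=3: 110+408+3·2·17=620; k=4: 182+0+3·12·17=794 → min 620.
Optimal order: ((A_1 × (A_2 × A_3)) × (A_4 × A_5)) with cost 620.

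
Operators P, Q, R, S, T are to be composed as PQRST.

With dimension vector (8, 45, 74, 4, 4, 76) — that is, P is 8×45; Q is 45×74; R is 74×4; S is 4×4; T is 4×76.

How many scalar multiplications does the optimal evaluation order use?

Adjacent pairs: PQ = 8·45·74 = 26640; QR = 45·74·4 = 13320; RS = 74·4·4 = 1184; ST = 4·4·76 = 1216.
Length 3: P..R: k=1: 0+13320+8·45·4=14760; k=2: 26640+0+8·74·4=29008 → min 14760 | Q..S: k=2: 0+1184+45·74·4=14504; k=3: 13320+0+45·4·4=14040 → min 14040 | R..T: k=3: 0+1216+74·4·76=23712; k=4: 1184+0+74·4·76=23680 → min 23680.
Length 4: P..S: k=1: 0+14040+8·45·4=15480; k=2: 26640+1184+8·74·4=30192; k=3: 14760+0+8·4·4=14888 → min 14888 | Q..T: k=2: 0+23680+45·74·76=276760; k=3: 13320+1216+45·4·76=28216; k=4: 14040+0+45·4·76=27720 → min 27720.
Length 5: P..T: k=1: 0+27720+8·45·76=55080; k=2: 26640+23680+8·74·76=95312; k=3: 14760+1216+8·4·76=18408; k=4: 14888+0+8·4·76=17320 → min 17320.
Optimal order: (((P(QR))S)T) with cost 17320.

17320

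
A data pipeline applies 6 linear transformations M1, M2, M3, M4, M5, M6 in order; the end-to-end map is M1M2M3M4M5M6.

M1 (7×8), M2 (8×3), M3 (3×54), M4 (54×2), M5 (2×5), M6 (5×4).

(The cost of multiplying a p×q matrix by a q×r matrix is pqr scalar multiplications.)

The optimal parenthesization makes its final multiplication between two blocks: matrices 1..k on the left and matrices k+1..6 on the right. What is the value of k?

Adjacent pairs: M1M2 = 7·8·3 = 168; M2M3 = 8·3·54 = 1296; M3M4 = 3·54·2 = 324; M4M5 = 54·2·5 = 540; M5M6 = 2·5·4 = 40.
Length 3: M1..M3: k=1: 0+1296+7·8·54=4320; k=2: 168+0+7·3·54=1302 → min 1302 | M2..M4: k=2: 0+324+8·3·2=372; k=3: 1296+0+8·54·2=2160 → min 372 | M3..M5: k=3: 0+540+3·54·5=1350; k=4: 324+0+3·2·5=354 → min 354 | M4..M6: k=4: 0+40+54·2·4=472; k=5: 540+0+54·5·4=1620 → min 472.
Length 4: M1..M4: k=1: 0+372+7·8·2=484; k=2: 168+324+7·3·2=534; k=3: 1302+0+7·54·2=2058 → min 484 | M2..M5: k=2: 0+354+8·3·5=474; k=3: 1296+540+8·54·5=3996; k=4: 372+0+8·2·5=452 → min 452 | M3..M6: k=3: 0+472+3·54·4=1120; k=4: 324+40+3·2·4=388; k=5: 354+0+3·5·4=414 → min 388.
Length 5: M1..M5: k=1: 0+452+7·8·5=732; k=2: 168+354+7·3·5=627; k=3: 1302+540+7·54·5=3732; k=4: 484+0+7·2·5=554 → min 554 | M2..M6: k=2: 0+388+8·3·4=484; k=3: 1296+472+8·54·4=3496; k=4: 372+40+8·2·4=476; k=5: 452+0+8·5·4=612 → min 476.
Top-level splits: k=1: (M1..M1)·(M2..M6) → 0+476+7·8·4 = 700; k=2: (M1..M2)·(M3..M6) → 168+388+7·3·4 = 640; k=3: (M1..M3)·(M4..M6) → 1302+472+7·54·4 = 3286; k=4: (M1..M4)·(M5..M6) → 484+40+7·2·4 = 580; k=5: (M1..M5)·(M6..M6) → 554+0+7·5·4 = 694.
Best split is after M4, i.e. k = 4.

4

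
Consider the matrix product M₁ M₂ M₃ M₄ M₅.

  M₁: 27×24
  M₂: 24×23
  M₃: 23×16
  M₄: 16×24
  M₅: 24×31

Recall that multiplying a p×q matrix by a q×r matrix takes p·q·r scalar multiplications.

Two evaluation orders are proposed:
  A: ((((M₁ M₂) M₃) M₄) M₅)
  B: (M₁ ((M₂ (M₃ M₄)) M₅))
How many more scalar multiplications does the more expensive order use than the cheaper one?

4728

Order A = ((((M₁ M₂) M₃) M₄) M₅): (M₁ M₂): 27×24 by 24×23 → 27×23, cost 27·24·23 = 14904; ((M₁ M₂) M₃): 27×23 by 23×16 → 27×16, cost 27·23·16 = 9936; cumulative 24840; (((M₁ M₂) M₃) M₄): 27×16 by 16×24 → 27×24, cost 27·16·24 = 10368; cumulative 35208; ((((M₁ M₂) M₃) M₄) M₅): 27×24 by 24×31 → 27×31, cost 27·24·31 = 20088; cumulative 55296. Total 55296.
Order B = (M₁ ((M₂ (M₃ M₄)) M₅)): (M₃ M₄): 23×16 by 16×24 → 23×24, cost 23·16·24 = 8832; (M₂ (M₃ M₄)): 24×23 by 23×24 → 24×24, cost 24·23·24 = 13248; cumulative 22080; ((M₂ (M₃ M₄)) M₅): 24×24 by 24×31 → 24×31, cost 24·24·31 = 17856; cumulative 39936; (M₁ ((M₂ (M₃ M₄)) M₅)): 27×24 by 24×31 → 27×31, cost 27·24·31 = 20088; cumulative 60024. Total 60024.
Difference: |55296 − 60024| = 4728.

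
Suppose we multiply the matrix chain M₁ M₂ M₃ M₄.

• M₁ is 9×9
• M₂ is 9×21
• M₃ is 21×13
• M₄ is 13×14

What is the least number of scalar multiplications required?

Adjacent pairs: M₁M₂ = 9·9·21 = 1701; M₂M₃ = 9·21·13 = 2457; M₃M₄ = 21·13·14 = 3822.
Length 3: M₁..M₃: k=1: 0+2457+9·9·13=3510; k=2: 1701+0+9·21·13=4158 → min 3510 | M₂..M₄: k=2: 0+3822+9·21·14=6468; k=3: 2457+0+9·13·14=4095 → min 4095.
Length 4: M₁..M₄: k=1: 0+4095+9·9·14=5229; k=2: 1701+3822+9·21·14=8169; k=3: 3510+0+9·13·14=5148 → min 5148.
Optimal order: ((M₁ (M₂ M₃)) M₄) with cost 5148.

5148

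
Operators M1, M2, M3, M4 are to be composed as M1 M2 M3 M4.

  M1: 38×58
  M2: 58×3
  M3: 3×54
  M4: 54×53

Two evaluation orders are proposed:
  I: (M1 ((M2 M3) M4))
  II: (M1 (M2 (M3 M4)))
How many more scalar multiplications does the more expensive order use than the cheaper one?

Order I = (M1 ((M2 M3) M4)): (M2 M3): 58×3 by 3×54 → 58×54, cost 58·3·54 = 9396; ((M2 M3) M4): 58×54 by 54×53 → 58×53, cost 58·54·53 = 165996; cumulative 175392; (M1 ((M2 M3) M4)): 38×58 by 58×53 → 38×53, cost 38·58·53 = 116812; cumulative 292204. Total 292204.
Order II = (M1 (M2 (M3 M4))): (M3 M4): 3×54 by 54×53 → 3×53, cost 3·54·53 = 8586; (M2 (M3 M4)): 58×3 by 3×53 → 58×53, cost 58·3·53 = 9222; cumulative 17808; (M1 (M2 (M3 M4))): 38×58 by 58×53 → 38×53, cost 38·58·53 = 116812; cumulative 134620. Total 134620.
Difference: |292204 − 134620| = 157584.

157584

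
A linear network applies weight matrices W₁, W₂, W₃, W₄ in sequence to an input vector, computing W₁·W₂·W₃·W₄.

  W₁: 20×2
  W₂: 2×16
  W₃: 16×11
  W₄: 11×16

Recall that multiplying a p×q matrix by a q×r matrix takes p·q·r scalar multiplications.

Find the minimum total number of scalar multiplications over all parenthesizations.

Adjacent pairs: W₁W₂ = 20·2·16 = 640; W₂W₃ = 2·16·11 = 352; W₃W₄ = 16·11·16 = 2816.
Length 3: W₁..W₃: k=1: 0+352+20·2·11=792; k=2: 640+0+20·16·11=4160 → min 792 | W₂..W₄: k=2: 0+2816+2·16·16=3328; k=3: 352+0+2·11·16=704 → min 704.
Length 4: W₁..W₄: k=1: 0+704+20·2·16=1344; k=2: 640+2816+20·16·16=8576; k=3: 792+0+20·11·16=4312 → min 1344.
Optimal order: (W₁·((W₂·W₃)·W₄)) with cost 1344.

1344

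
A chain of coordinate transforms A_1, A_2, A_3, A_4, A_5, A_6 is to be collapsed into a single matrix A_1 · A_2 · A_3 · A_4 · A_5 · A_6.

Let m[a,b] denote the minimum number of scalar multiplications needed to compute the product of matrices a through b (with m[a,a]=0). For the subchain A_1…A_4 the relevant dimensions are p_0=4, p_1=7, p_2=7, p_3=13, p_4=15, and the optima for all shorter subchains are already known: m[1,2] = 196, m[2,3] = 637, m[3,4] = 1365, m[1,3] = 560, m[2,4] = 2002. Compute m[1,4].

m[1,4] = min over k∈[1,3] of m[1,k]+m[k+1,4]+p_{0}·p_k·p_{4}.
k=1: 0 + 2002 + 4·7·15 = 2422; k=2: 196 + 1365 + 4·7·15 = 1981; k=3: 560 + 0 + 4·13·15 = 1340.
Minimum: 1340 at k=3.

1340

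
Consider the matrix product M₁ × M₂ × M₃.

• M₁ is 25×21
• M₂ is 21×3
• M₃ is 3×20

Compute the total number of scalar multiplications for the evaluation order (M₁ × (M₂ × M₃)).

11760

(M₂ × M₃): 21×3 by 3×20 → 21×20, cost 21·3·20 = 1260
(M₁ × (M₂ × M₃)): 25×21 by 21×20 → 25×20, cost 25·21·20 = 10500; cumulative 11760
Total: 11760 scalar multiplications.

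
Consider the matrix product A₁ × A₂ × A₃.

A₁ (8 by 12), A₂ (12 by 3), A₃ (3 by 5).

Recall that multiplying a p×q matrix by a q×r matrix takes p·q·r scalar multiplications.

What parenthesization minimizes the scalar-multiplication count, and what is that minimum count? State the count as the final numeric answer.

(A₁ × (A₂ × A₃)): cost 660.
((A₁ × A₂) × A₃): cost 408.
Optimal: ((A₁ × A₂) × A₃) with cost 408.

408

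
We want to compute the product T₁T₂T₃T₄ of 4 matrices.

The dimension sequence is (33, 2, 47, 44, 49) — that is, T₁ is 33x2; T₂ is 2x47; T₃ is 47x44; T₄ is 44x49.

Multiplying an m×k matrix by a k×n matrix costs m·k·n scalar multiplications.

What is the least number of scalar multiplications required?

11682

Adjacent pairs: T₁T₂ = 33·2·47 = 3102; T₂T₃ = 2·47·44 = 4136; T₃T₄ = 47·44·49 = 101332.
Length 3: T₁..T₃: k=1: 0+4136+33·2·44=7040; k=2: 3102+0+33·47·44=71346 → min 7040 | T₂..T₄: k=2: 0+101332+2·47·49=105938; k=3: 4136+0+2·44·49=8448 → min 8448.
Length 4: T₁..T₄: k=1: 0+8448+33·2·49=11682; k=2: 3102+101332+33·47·49=180433; k=3: 7040+0+33·44·49=78188 → min 11682.
Optimal order: (T₁((T₂T₃)T₄)) with cost 11682.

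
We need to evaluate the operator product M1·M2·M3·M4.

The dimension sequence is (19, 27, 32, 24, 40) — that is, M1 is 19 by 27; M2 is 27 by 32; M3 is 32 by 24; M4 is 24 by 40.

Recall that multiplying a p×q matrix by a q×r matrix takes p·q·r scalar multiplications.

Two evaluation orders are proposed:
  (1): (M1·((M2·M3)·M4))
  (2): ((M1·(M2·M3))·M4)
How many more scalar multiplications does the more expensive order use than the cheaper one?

Order (1) = (M1·((M2·M3)·M4)): (M2·M3): 27×32 by 32×24 → 27×24, cost 27·32·24 = 20736; ((M2·M3)·M4): 27×24 by 24×40 → 27×40, cost 27·24·40 = 25920; cumulative 46656; (M1·((M2·M3)·M4)): 19×27 by 27×40 → 19×40, cost 19·27·40 = 20520; cumulative 67176. Total 67176.
Order (2) = ((M1·(M2·M3))·M4): (M2·M3): 27×32 by 32×24 → 27×24, cost 27·32·24 = 20736; (M1·(M2·M3)): 19×27 by 27×24 → 19×24, cost 19·27·24 = 12312; cumulative 33048; ((M1·(M2·M3))·M4): 19×24 by 24×40 → 19×40, cost 19·24·40 = 18240; cumulative 51288. Total 51288.
Difference: |67176 − 51288| = 15888.

15888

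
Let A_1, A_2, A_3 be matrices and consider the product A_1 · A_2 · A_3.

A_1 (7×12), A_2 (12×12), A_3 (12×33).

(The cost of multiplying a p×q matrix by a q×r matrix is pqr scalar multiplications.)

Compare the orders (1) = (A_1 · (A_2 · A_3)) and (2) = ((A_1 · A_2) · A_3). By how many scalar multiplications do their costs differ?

Order (1) = (A_1 · (A_2 · A_3)): (A_2 · A_3): 12×12 by 12×33 → 12×33, cost 12·12·33 = 4752; (A_1 · (A_2 · A_3)): 7×12 by 12×33 → 7×33, cost 7·12·33 = 2772; cumulative 7524. Total 7524.
Order (2) = ((A_1 · A_2) · A_3): (A_1 · A_2): 7×12 by 12×12 → 7×12, cost 7·12·12 = 1008; ((A_1 · A_2) · A_3): 7×12 by 12×33 → 7×33, cost 7·12·33 = 2772; cumulative 3780. Total 3780.
Difference: |7524 − 3780| = 3744.

3744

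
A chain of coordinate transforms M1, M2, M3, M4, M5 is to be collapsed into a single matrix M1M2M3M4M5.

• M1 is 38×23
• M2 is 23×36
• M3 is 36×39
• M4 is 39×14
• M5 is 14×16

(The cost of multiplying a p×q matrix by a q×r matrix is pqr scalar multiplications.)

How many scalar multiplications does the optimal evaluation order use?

Adjacent pairs: M1M2 = 38·23·36 = 31464; M2M3 = 23·36·39 = 32292; M3M4 = 36·39·14 = 19656; M4M5 = 39·14·16 = 8736.
Length 3: M1..M3: k=1: 0+32292+38·23·39=66378; k=2: 31464+0+38·36·39=84816 → min 66378 | M2..M4: k=2: 0+19656+23·36·14=31248; k=3: 32292+0+23·39·14=44850 → min 31248 | M3..M5: k=3: 0+8736+36·39·16=31200; k=4: 19656+0+36·14·16=27720 → min 27720.
Length 4: M1..M4: k=1: 0+31248+38·23·14=43484; k=2: 31464+19656+38·36·14=70272; k=3: 66378+0+38·39·14=87126 → min 43484 | M2..M5: k=2: 0+27720+23·36·16=40968; k=3: 32292+8736+23·39·16=55380; k=4: 31248+0+23·14·16=36400 → min 36400.
Length 5: M1..M5: k=1: 0+36400+38·23·16=50384; k=2: 31464+27720+38·36·16=81072; k=3: 66378+8736+38·39·16=98826; k=4: 43484+0+38·14·16=51996 → min 50384.
Optimal order: (M1((M2(M3M4))M5)) with cost 50384.

50384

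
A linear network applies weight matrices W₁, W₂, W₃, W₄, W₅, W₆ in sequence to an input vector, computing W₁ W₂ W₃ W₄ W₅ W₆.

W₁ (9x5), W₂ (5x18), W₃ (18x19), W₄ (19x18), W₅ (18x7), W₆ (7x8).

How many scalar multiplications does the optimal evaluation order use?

Adjacent pairs: W₁W₂ = 9·5·18 = 810; W₂W₃ = 5·18·19 = 1710; W₃W₄ = 18·19·18 = 6156; W₄W₅ = 19·18·7 = 2394; W₅W₆ = 18·7·8 = 1008.
Length 3: W₁..W₃: k=1: 0+1710+9·5·19=2565; k=2: 810+0+9·18·19=3888 → min 2565 | W₂..W₄: k=2: 0+6156+5·18·18=7776; k=3: 1710+0+5·19·18=3420 → min 3420 | W₃..W₅: k=3: 0+2394+18·19·7=4788; k=4: 6156+0+18·18·7=8424 → min 4788 | W₄..W₆: k=4: 0+1008+19·18·8=3744; k=5: 2394+0+19·7·8=3458 → min 3458.
Length 4: W₁..W₄: k=1: 0+3420+9·5·18=4230; k=2: 810+6156+9·18·18=9882; k=3: 2565+0+9·19·18=5643 → min 4230 | W₂..W₅: k=2: 0+4788+5·18·7=5418; k=3: 1710+2394+5·19·7=4769; k=4: 3420+0+5·18·7=4050 → min 4050 | W₃..W₆: k=3: 0+3458+18·19·8=6194; k=4: 6156+1008+18·18·8=9756; k=5: 4788+0+18·7·8=5796 → min 5796.
Length 5: W₁..W₅: k=1: 0+4050+9·5·7=4365; k=2: 810+4788+9·18·7=6732; k=3: 2565+2394+9·19·7=6156; k=4: 4230+0+9·18·7=5364 → min 4365 | W₂..W₆: k=2: 0+5796+5·18·8=6516; k=3: 1710+3458+5·19·8=5928; k=4: 3420+1008+5·18·8=5148; k=5: 4050+0+5·7·8=4330 → min 4330.
Length 6: W₁..W₆: k=1: 0+4330+9·5·8=4690; k=2: 810+5796+9·18·8=7902; k=3: 2565+3458+9·19·8=7391; k=4: 4230+1008+9·18·8=6534; k=5: 4365+0+9·7·8=4869 → min 4690.
Optimal order: (W₁ ((((W₂ W₃) W₄) W₅) W₆)) with cost 4690.

4690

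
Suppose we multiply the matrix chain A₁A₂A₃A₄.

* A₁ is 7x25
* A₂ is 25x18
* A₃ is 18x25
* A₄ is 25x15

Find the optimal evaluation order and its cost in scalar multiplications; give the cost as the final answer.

Adjacent pairs: A₁A₂ = 7·25·18 = 3150; A₂A₃ = 25·18·25 = 11250; A₃A₄ = 18·25·15 = 6750.
Length 3: A₁..A₃: k=1: 0+11250+7·25·25=15625; k=2: 3150+0+7·18·25=6300 → min 6300 | A₂..A₄: k=2: 0+6750+25·18·15=13500; k=3: 11250+0+25·25·15=20625 → min 13500.
Length 4: A₁..A₄: k=1: 0+13500+7·25·15=16125; k=2: 3150+6750+7·18·15=11790; k=3: 6300+0+7·25·15=8925 → min 8925.
Optimal parenthesization: (((A₁A₂)A₃)A₄) with cost 8925.

8925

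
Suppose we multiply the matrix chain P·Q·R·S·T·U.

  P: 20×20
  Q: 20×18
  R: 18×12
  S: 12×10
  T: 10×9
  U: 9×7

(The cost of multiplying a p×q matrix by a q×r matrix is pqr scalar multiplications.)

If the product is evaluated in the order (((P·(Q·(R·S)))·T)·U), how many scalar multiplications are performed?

12820

(R·S): 18×12 by 12×10 → 18×10, cost 18·12·10 = 2160
(Q·(R·S)): 20×18 by 18×10 → 20×10, cost 20·18·10 = 3600; cumulative 5760
(P·(Q·(R·S))): 20×20 by 20×10 → 20×10, cost 20·20·10 = 4000; cumulative 9760
((P·(Q·(R·S)))·T): 20×10 by 10×9 → 20×9, cost 20·10·9 = 1800; cumulative 11560
(((P·(Q·(R·S)))·T)·U): 20×9 by 9×7 → 20×7, cost 20·9·7 = 1260; cumulative 12820
Total: 12820 scalar multiplications.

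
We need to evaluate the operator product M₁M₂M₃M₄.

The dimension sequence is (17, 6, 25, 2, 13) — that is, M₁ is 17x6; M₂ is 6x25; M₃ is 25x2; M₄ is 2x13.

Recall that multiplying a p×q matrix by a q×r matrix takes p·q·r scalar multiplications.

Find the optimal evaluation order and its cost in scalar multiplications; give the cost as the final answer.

Adjacent pairs: M₁M₂ = 17·6·25 = 2550; M₂M₃ = 6·25·2 = 300; M₃M₄ = 25·2·13 = 650.
Length 3: M₁..M₃: k=1: 0+300+17·6·2=504; k=2: 2550+0+17·25·2=3400 → min 504 | M₂..M₄: k=2: 0+650+6·25·13=2600; k=3: 300+0+6·2·13=456 → min 456.
Length 4: M₁..M₄: k=1: 0+456+17·6·13=1782; k=2: 2550+650+17·25·13=8725; k=3: 504+0+17·2·13=946 → min 946.
Optimal parenthesization: ((M₁(M₂M₃))M₄) with cost 946.

946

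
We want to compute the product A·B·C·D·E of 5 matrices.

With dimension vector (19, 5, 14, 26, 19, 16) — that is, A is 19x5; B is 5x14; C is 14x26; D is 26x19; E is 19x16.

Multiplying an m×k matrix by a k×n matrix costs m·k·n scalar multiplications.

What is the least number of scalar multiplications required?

7330

Adjacent pairs: AB = 19·5·14 = 1330; BC = 5·14·26 = 1820; CD = 14·26·19 = 6916; DE = 26·19·16 = 7904.
Length 3: A..C: k=1: 0+1820+19·5·26=4290; k=2: 1330+0+19·14·26=8246 → min 4290 | B..D: k=2: 0+6916+5·14·19=8246; k=3: 1820+0+5·26·19=4290 → min 4290 | C..E: k=3: 0+7904+14·26·16=13728; k=4: 6916+0+14·19·16=11172 → min 11172.
Length 4: A..D: k=1: 0+4290+19·5·19=6095; k=2: 1330+6916+19·14·19=13300; k=3: 4290+0+19·26·19=13676 → min 6095 | B..E: k=2: 0+11172+5·14·16=12292; k=3: 1820+7904+5·26·16=11804; k=4: 4290+0+5·19·16=5810 → min 5810.
Length 5: A..E: k=1: 0+5810+19·5·16=7330; k=2: 1330+11172+19·14·16=16758; k=3: 4290+7904+19·26·16=20098; k=4: 6095+0+19·19·16=11871 → min 7330.
Optimal order: (A·(((B·C)·D)·E)) with cost 7330.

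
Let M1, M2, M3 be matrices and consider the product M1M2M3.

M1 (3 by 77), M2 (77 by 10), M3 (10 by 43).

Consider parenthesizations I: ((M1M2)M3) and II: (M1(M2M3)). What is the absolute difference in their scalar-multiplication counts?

39443

Order I = ((M1M2)M3): (M1M2): 3×77 by 77×10 → 3×10, cost 3·77·10 = 2310; ((M1M2)M3): 3×10 by 10×43 → 3×43, cost 3·10·43 = 1290; cumulative 3600. Total 3600.
Order II = (M1(M2M3)): (M2M3): 77×10 by 10×43 → 77×43, cost 77·10·43 = 33110; (M1(M2M3)): 3×77 by 77×43 → 3×43, cost 3·77·43 = 9933; cumulative 43043. Total 43043.
Difference: |3600 − 43043| = 39443.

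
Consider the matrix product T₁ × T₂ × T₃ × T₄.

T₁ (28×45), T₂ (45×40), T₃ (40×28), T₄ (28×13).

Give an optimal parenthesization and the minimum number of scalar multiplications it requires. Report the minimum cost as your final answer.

Adjacent pairs: T₁T₂ = 28·45·40 = 50400; T₂T₃ = 45·40·28 = 50400; T₃T₄ = 40·28·13 = 14560.
Length 3: T₁..T₃: k=1: 0+50400+28·45·28=85680; k=2: 50400+0+28·40·28=81760 → min 81760 | T₂..T₄: k=2: 0+14560+45·40·13=37960; k=3: 50400+0+45·28·13=66780 → min 37960.
Length 4: T₁..T₄: k=1: 0+37960+28·45·13=54340; k=2: 50400+14560+28·40·13=79520; k=3: 81760+0+28·28·13=91952 → min 54340.
Optimal parenthesization: (T₁ × (T₂ × (T₃ × T₄))) with cost 54340.

54340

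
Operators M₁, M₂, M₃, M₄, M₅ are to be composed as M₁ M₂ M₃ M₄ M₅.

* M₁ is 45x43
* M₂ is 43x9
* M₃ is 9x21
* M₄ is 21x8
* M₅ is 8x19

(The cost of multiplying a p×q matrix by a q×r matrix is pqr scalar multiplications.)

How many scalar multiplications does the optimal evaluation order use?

26928

Adjacent pairs: M₁M₂ = 45·43·9 = 17415; M₂M₃ = 43·9·21 = 8127; M₃M₄ = 9·21·8 = 1512; M₄M₅ = 21·8·19 = 3192.
Length 3: M₁..M₃: k=1: 0+8127+45·43·21=48762; k=2: 17415+0+45·9·21=25920 → min 25920 | M₂..M₄: k=2: 0+1512+43·9·8=4608; k=3: 8127+0+43·21·8=15351 → min 4608 | M₃..M₅: k=3: 0+3192+9·21·19=6783; k=4: 1512+0+9·8·19=2880 → min 2880.
Length 4: M₁..M₄: k=1: 0+4608+45·43·8=20088; k=2: 17415+1512+45·9·8=22167; k=3: 25920+0+45·21·8=33480 → min 20088 | M₂..M₅: k=2: 0+2880+43·9·19=10233; k=3: 8127+3192+43·21·19=28476; k=4: 4608+0+43·8·19=11144 → min 10233.
Length 5: M₁..M₅: k=1: 0+10233+45·43·19=46998; k=2: 17415+2880+45·9·19=27990; k=3: 25920+3192+45·21·19=47067; k=4: 20088+0+45·8·19=26928 → min 26928.
Optimal order: ((M₁ (M₂ (M₃ M₄))) M₅) with cost 26928.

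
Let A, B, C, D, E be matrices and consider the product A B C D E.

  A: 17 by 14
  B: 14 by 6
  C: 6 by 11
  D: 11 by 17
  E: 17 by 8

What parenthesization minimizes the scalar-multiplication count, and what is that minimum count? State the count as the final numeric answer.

4182

Adjacent pairs: AB = 17·14·6 = 1428; BC = 14·6·11 = 924; CD = 6·11·17 = 1122; DE = 11·17·8 = 1496.
Length 3: A..C: k=1: 0+924+17·14·11=3542; k=2: 1428+0+17·6·11=2550 → min 2550 | B..D: k=2: 0+1122+14·6·17=2550; k=3: 924+0+14·11·17=3542 → min 2550 | C..E: k=3: 0+1496+6·11·8=2024; k=4: 1122+0+6·17·8=1938 → min 1938.
Length 4: A..D: k=1: 0+2550+17·14·17=6596; k=2: 1428+1122+17·6·17=4284; k=3: 2550+0+17·11·17=5729 → min 4284 | B..E: k=2: 0+1938+14·6·8=2610; k=3: 924+1496+14·11·8=3652; k=4: 2550+0+14·17·8=4454 → min 2610.
Length 5: A..E: k=1: 0+2610+17·14·8=4514; k=2: 1428+1938+17·6·8=4182; k=3: 2550+1496+17·11·8=5542; k=4: 4284+0+17·17·8=6596 → min 4182.
Optimal parenthesization: ((A B) ((C D) E)) with cost 4182.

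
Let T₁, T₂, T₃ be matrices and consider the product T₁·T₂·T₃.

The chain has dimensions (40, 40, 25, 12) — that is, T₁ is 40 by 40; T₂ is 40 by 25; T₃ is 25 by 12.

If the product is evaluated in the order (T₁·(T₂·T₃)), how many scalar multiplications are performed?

(T₂·T₃): 40×25 by 25×12 → 40×12, cost 40·25·12 = 12000
(T₁·(T₂·T₃)): 40×40 by 40×12 → 40×12, cost 40·40·12 = 19200; cumulative 31200
Total: 31200 scalar multiplications.

31200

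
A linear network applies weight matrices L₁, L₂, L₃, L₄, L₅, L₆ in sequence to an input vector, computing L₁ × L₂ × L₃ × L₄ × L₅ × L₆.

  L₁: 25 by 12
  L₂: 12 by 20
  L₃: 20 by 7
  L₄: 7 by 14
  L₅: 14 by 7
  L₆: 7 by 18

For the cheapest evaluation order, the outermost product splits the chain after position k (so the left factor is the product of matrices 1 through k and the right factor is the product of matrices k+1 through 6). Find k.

Adjacent pairs: L₁L₂ = 25·12·20 = 6000; L₂L₃ = 12·20·7 = 1680; L₃L₄ = 20·7·14 = 1960; L₄L₅ = 7·14·7 = 686; L₅L₆ = 14·7·18 = 1764.
Length 3: L₁..L₃: k=1: 0+1680+25·12·7=3780; k=2: 6000+0+25·20·7=9500 → min 3780 | L₂..L₄: k=2: 0+1960+12·20·14=5320; k=3: 1680+0+12·7·14=2856 → min 2856 | L₃..L₅: k=3: 0+686+20·7·7=1666; k=4: 1960+0+20·14·7=3920 → min 1666 | L₄..L₆: k=4: 0+1764+7·14·18=3528; k=5: 686+0+7·7·18=1568 → min 1568.
Length 4: L₁..L₄: k=1: 0+2856+25·12·14=7056; k=2: 6000+1960+25·20·14=14960; k=3: 3780+0+25·7·14=6230 → min 6230 | L₂..L₅: k=2: 0+1666+12·20·7=3346; k=3: 1680+686+12·7·7=2954; k=4: 2856+0+12·14·7=4032 → min 2954 | L₃..L₆: k=3: 0+1568+20·7·18=4088; k=4: 1960+1764+20·14·18=8764; k=5: 1666+0+20·7·18=4186 → min 4088.
Length 5: L₁..L₅: k=1: 0+2954+25·12·7=5054; k=2: 6000+1666+25·20·7=11166; k=3: 3780+686+25·7·7=5691; k=4: 6230+0+25·14·7=8680 → min 5054 | L₂..L₆: k=2: 0+4088+12·20·18=8408; k=3: 1680+1568+12·7·18=4760; k=4: 2856+1764+12·14·18=7644; k=5: 2954+0+12·7·18=4466 → min 4466.
Top-level splits: k=1: (L₁..L₁)·(L₂..L₆) → 0+4466+25·12·18 = 9866; k=2: (L₁..L₂)·(L₃..L₆) → 6000+4088+25·20·18 = 19088; k=3: (L₁..L₃)·(L₄..L₆) → 3780+1568+25·7·18 = 8498; k=4: (L₁..L₄)·(L₅..L₆) → 6230+1764+25·14·18 = 14294; k=5: (L₁..L₅)·(L₆..L₆) → 5054+0+25·7·18 = 8204.
Best split is after L₅, i.e. k = 5.

5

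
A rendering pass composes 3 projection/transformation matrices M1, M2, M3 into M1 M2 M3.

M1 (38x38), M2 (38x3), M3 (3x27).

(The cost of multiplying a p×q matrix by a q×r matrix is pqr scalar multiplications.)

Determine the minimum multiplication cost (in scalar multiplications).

Order (M1 (M2 M3)): (M2 M3): 38×3 by 3×27 → 38×27, cost 38·3·27 = 3078; (M1 (M2 M3)): 38×38 by 38×27 → 38×27, cost 38·38·27 = 38988; cumulative 42066. Total 42066.
Order ((M1 M2) M3): (M1 M2): 38×38 by 38×3 → 38×3, cost 38·38·3 = 4332; ((M1 M2) M3): 38×3 by 3×27 → 38×27, cost 38·3·27 = 3078; cumulative 7410. Total 7410.
Minimum: 7410.

7410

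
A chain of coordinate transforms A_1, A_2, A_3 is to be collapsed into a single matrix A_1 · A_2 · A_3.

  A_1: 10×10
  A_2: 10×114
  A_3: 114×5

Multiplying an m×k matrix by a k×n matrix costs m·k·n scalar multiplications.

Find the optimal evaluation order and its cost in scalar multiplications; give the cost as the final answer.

6200

(A_1 · (A_2 · A_3)): cost 6200.
((A_1 · A_2) · A_3): cost 17100.
Optimal: (A_1 · (A_2 · A_3)) with cost 6200.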